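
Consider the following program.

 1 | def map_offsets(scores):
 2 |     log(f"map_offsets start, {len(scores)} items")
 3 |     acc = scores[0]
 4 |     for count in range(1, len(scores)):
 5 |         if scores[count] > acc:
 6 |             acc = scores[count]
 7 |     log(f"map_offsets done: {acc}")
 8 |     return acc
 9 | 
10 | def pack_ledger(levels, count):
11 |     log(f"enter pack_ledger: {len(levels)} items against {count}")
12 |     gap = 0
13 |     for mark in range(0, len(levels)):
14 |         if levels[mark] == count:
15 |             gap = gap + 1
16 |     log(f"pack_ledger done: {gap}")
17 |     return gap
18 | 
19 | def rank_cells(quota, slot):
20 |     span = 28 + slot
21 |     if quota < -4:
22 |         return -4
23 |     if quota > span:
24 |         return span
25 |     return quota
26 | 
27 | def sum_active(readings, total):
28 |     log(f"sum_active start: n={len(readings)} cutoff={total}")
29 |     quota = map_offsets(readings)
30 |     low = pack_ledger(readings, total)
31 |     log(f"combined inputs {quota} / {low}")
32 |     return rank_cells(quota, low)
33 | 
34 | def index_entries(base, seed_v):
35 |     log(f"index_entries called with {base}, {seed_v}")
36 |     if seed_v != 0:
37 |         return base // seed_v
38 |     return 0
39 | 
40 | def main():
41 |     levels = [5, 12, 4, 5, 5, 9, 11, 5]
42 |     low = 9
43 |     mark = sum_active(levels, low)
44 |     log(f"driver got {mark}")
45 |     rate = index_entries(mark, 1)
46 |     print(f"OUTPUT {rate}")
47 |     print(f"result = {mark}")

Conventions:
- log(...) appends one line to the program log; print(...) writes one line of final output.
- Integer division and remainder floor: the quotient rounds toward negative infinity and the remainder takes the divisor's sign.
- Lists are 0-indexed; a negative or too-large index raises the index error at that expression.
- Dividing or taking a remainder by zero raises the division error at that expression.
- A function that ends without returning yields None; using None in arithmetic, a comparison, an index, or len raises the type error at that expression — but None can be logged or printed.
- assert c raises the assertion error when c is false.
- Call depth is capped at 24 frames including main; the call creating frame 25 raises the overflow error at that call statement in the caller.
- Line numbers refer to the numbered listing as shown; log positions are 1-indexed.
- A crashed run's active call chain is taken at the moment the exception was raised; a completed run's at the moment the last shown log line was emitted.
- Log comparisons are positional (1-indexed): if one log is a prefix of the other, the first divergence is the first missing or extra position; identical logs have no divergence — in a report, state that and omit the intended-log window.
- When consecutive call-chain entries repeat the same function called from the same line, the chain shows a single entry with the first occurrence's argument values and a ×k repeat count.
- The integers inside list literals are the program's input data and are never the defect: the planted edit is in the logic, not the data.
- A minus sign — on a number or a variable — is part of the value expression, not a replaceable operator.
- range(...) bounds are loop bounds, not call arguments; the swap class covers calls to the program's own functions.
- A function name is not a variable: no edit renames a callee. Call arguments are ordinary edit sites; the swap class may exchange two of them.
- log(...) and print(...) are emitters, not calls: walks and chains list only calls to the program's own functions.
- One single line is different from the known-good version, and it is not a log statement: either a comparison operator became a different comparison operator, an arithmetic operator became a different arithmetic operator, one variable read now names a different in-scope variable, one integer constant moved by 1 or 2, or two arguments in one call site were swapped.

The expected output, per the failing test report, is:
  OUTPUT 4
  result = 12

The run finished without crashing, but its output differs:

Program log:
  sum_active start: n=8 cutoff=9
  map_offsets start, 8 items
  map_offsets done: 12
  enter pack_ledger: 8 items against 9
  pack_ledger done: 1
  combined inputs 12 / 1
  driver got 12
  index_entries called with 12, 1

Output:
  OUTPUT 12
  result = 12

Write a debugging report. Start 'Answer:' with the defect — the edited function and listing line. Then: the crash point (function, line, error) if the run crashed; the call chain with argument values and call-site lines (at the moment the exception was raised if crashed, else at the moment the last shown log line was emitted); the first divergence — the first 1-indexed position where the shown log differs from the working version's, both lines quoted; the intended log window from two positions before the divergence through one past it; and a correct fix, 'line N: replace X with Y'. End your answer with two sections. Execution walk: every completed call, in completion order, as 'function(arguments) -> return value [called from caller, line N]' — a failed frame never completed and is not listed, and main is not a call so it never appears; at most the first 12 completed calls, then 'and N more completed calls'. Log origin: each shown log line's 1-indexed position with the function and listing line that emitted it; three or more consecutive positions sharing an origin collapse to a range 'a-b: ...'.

Answer: the defect is in main at line 45.
Key fact: Position 8 is the first bad log line: 'index_entries called with 12, 1' should read 'index_entries called with 12, 3'.
Call chain: main -> index_entries(12, 1) (called at line 45).
First divergence: position 8 — the shown line 'index_entries called with 12, 1' should read 'index_entries called with 12, 3'.
Intended log window:
  6: combined inputs 12 / 1
  7: driver got 12
  8: index_entries called with 12, 3
Execution walk:
  map_offsets([5, 12, 4, 5, 5, 9, 11, 5]) -> 12  [called from sum_active, line 29]
  pack_ledger([5, 12, 4, 5, 5, 9, 11, 5], 9) -> 1  [called from sum_active, line 30]
  rank_cells(12, 1) -> 12  [called from sum_active, line 32]
  sum_active([5, 12, 4, 5, 5, 9, 11, 5], 9) -> 12  [called from main, line 43]
  index_entries(12, 1) -> 12  [called from main, line 45]
Log line origins:
  1: logged in sum_active at line 28
  2: logged in map_offsets at line 2
  3: logged in map_offsets at line 7
  4: logged in pack_ledger at line 11
  5: logged in pack_ledger at line 16
  6: logged in sum_active at line 31
  7: logged in main at line 44
  8: logged in index_entries at line 35
A correct fix: line 45: replace `1` with `3`.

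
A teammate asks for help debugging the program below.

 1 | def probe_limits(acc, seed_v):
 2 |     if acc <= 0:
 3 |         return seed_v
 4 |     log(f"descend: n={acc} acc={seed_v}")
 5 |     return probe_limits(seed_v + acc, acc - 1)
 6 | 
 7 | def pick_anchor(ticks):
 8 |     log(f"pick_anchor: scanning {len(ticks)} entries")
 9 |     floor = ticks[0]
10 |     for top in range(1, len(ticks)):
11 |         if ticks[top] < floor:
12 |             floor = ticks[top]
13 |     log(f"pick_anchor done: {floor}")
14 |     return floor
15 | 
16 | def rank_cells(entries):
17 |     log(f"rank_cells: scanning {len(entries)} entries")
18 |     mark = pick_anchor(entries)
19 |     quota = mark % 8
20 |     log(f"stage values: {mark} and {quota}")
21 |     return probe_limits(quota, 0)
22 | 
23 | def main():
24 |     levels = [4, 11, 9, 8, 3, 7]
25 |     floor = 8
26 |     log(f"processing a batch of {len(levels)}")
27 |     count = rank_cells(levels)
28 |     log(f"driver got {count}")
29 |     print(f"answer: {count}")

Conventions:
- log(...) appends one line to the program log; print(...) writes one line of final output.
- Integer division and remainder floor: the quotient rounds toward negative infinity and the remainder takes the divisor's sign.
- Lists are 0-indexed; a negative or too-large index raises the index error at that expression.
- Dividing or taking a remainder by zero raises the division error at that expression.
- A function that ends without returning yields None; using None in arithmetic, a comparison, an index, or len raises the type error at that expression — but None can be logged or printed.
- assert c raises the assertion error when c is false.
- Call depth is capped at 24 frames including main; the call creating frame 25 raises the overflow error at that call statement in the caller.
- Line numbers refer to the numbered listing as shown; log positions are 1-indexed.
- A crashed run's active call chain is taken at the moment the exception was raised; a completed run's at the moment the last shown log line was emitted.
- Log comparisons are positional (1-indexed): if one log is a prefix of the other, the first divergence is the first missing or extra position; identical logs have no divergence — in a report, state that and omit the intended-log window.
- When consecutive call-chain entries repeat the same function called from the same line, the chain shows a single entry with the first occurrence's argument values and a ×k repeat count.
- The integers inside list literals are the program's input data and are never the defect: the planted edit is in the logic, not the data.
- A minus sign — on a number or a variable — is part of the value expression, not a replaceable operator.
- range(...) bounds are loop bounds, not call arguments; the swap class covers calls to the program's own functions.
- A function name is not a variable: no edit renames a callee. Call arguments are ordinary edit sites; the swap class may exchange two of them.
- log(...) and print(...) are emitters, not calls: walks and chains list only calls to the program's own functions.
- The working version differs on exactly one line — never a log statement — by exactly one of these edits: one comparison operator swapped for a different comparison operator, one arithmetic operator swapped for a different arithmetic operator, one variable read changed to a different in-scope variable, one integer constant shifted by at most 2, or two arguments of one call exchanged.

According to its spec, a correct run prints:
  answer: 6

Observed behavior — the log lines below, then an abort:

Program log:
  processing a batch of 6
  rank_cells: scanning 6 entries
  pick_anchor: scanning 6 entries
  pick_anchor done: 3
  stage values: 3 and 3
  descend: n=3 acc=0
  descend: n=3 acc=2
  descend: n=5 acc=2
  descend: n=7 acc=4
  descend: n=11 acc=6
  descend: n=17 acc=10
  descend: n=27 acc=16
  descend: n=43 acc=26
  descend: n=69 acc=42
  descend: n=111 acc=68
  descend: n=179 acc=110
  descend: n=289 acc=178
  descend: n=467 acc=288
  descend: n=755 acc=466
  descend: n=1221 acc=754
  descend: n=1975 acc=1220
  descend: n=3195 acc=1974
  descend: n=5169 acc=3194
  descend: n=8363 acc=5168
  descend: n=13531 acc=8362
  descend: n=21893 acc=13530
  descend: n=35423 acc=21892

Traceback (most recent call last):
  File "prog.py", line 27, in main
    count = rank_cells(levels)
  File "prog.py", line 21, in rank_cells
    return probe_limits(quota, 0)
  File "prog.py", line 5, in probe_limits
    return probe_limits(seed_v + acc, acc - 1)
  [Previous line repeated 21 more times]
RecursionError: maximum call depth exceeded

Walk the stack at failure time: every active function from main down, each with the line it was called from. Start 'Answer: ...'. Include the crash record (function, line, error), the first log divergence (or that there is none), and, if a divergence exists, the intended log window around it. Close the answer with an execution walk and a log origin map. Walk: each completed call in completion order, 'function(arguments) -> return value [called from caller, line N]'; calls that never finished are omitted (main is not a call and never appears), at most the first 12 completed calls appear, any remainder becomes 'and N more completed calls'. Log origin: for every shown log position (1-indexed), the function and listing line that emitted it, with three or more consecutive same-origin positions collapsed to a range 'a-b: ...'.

Answer: main -> rank_cells (called at line 27) -> probe_limits (called at line 21) -> probe_limits (called at line 5) ×21.
Key observation: The log first diverges at position 7: the faulty run prints 'descend: n=3 acc=2' where the working version prints 'descend: n=2 acc=3'.
Crash: probe_limits, line 5, RecursionError.
First divergence: position 7; shown 'descend: n=3 acc=2' vs intended 'descend: n=2 acc=3'.
Intended log window:
  5: stage values: 3 and 3
  6: descend: n=3 acc=0
  7: descend: n=2 acc=3
  8: descend: n=1 acc=5
Execution walk:
  pick_anchor([4, 11, 9, 8, 3, 7]) -> 3  [called from rank_cells, line 18]
Log origin:
  1: logged in main at line 26
  2: logged in rank_cells at line 17
  3: logged in pick_anchor at line 8
  4: logged in pick_anchor at line 13
  5: logged in rank_cells at line 20
  6-27: logged in probe_limits at line 4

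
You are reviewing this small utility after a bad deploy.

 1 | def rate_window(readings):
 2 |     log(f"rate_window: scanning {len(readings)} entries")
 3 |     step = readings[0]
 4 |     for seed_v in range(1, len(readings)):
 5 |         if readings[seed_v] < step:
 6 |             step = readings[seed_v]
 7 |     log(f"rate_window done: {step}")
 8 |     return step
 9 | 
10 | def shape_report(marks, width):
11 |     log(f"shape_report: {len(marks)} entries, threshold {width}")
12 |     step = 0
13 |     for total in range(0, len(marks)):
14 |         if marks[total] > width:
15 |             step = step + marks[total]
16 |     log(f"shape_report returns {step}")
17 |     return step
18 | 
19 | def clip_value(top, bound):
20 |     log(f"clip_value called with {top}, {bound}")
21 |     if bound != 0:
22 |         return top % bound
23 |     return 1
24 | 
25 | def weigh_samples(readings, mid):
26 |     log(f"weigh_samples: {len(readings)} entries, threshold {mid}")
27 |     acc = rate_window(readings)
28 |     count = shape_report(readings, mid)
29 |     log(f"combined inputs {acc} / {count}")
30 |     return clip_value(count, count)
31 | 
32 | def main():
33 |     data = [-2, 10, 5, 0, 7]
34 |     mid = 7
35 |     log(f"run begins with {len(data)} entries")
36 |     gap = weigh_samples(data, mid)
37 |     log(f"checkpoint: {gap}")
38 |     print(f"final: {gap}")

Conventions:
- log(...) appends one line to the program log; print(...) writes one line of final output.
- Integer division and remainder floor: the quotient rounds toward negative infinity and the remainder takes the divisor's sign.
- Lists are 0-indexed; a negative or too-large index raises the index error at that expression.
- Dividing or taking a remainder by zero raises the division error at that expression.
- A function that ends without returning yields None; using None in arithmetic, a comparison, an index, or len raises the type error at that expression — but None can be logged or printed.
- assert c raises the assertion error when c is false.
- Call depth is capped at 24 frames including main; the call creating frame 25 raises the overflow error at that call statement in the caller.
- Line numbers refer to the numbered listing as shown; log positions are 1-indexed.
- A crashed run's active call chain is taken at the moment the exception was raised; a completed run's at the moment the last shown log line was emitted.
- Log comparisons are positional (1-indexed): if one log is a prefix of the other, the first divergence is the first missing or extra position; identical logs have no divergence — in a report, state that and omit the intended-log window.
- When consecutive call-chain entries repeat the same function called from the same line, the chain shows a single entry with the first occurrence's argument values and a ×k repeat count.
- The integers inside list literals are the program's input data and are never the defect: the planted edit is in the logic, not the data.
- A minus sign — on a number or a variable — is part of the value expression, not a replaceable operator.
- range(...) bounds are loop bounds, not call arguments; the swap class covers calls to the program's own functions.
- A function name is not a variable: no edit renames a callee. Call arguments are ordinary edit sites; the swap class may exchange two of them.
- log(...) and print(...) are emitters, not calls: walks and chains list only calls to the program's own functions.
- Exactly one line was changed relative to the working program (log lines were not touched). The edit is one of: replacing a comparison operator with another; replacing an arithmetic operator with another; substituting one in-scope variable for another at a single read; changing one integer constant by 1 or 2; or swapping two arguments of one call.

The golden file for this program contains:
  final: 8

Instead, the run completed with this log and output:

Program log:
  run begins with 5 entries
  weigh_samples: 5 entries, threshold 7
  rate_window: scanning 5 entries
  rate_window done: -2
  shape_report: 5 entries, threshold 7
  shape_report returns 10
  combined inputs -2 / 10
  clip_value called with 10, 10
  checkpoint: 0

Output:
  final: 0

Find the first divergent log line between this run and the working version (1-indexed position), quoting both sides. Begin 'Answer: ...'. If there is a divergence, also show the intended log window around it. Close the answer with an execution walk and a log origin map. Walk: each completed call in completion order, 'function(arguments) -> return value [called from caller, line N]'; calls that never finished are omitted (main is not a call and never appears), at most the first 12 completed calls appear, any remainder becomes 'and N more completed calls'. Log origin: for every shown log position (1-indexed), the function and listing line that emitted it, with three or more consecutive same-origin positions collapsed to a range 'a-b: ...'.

Answer: position 8; shown 'clip_value called with 10, 10' vs intended 'clip_value called with -2, 10'.
Intended log window:
  6: shape_report returns 10
  7: combined inputs -2 / 10
  8: clip_value called with -2, 10
  9: checkpoint: 8
Execution walk:
  rate_window([-2, 10, 5, 0, 7]) -> -2  [called from weigh_samples, line 27]
  shape_report([-2, 10, 5, 0, 7], 7) -> 10  [called from weigh_samples, line 28]
  clip_value(10, 10) -> 0  [called from weigh_samples, line 30]
  weigh_samples([-2, 10, 5, 0, 7], 7) -> 0  [called from main, line 36]
Origin of each log line:
  1: from main, line 35
  2: from weigh_samples, line 26
  3: from rate_window, line 2
  4: from rate_window, line 7
  5: from shape_report, line 11
  6: from shape_report, line 16
  7: from weigh_samples, line 29
  8: from clip_value, line 20
  9: from main, line 37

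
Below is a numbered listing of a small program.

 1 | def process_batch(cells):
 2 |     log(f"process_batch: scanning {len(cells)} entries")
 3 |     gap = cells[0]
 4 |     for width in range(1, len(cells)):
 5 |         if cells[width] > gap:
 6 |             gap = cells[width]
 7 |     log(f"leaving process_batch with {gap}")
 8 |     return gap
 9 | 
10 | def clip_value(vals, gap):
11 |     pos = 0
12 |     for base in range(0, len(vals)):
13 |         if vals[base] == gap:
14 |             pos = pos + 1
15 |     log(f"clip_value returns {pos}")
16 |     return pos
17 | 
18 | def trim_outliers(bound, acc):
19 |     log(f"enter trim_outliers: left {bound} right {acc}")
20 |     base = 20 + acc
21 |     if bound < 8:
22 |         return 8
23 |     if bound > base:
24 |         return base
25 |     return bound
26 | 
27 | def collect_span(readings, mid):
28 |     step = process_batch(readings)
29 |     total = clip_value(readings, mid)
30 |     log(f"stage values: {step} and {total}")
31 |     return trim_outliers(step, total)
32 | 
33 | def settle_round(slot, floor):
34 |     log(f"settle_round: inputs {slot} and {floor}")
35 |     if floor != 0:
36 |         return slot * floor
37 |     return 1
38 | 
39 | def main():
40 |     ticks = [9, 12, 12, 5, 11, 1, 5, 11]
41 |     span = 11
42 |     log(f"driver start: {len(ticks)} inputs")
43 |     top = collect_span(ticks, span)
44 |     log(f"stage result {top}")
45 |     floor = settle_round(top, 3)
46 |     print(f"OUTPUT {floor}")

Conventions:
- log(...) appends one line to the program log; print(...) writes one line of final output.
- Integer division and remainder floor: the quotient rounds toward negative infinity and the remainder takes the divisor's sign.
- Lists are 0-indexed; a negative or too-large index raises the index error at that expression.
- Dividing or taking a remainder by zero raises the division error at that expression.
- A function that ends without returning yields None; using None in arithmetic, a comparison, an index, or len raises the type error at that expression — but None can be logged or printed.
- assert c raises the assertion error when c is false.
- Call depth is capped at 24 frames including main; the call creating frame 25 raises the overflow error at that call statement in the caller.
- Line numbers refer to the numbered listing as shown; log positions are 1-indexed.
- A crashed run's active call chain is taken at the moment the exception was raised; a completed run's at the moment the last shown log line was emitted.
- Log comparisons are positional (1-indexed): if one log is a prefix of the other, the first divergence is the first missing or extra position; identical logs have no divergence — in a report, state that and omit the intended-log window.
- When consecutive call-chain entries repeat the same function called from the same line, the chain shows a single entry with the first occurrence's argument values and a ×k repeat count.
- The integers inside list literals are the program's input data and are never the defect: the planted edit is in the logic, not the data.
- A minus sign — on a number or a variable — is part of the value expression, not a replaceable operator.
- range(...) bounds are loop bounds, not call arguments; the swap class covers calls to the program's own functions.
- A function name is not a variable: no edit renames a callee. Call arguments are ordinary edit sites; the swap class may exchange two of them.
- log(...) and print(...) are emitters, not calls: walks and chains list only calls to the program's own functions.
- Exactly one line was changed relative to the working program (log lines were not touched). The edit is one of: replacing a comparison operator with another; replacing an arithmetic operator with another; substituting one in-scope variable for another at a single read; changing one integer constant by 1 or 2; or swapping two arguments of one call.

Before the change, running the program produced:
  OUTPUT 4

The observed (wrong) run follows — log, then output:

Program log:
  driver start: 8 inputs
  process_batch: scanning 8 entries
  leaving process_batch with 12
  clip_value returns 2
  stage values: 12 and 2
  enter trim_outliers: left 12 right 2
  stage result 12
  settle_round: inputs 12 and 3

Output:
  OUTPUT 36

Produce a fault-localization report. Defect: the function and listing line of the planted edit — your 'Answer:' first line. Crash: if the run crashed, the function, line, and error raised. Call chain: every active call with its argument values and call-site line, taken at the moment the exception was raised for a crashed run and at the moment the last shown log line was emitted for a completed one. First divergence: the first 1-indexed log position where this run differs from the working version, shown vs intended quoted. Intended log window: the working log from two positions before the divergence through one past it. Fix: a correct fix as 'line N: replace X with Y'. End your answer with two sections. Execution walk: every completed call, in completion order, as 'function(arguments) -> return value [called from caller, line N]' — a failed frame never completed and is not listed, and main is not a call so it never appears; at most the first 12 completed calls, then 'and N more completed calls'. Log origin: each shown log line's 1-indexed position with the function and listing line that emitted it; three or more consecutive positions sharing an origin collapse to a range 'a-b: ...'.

Answer: the defect is in settle_round at line 36.
The tell: No log line changed; the fault shows up purely in the output.
Call chain: main -> settle_round(12, 3) (called at line 45).
First divergence: none — the logs agree in full.
Execution walk:
  process_batch([9, 12, 12, 5, 11, 1, 5, 11]) -> 12  [called from collect_span, line 28]
  clip_value([9, 12, 12, 5, 11, 1, 5, 11], 11) -> 2  [called from collect_span, line 29]
  trim_outliers(12, 2) -> 12  [called from collect_span, line 31]
  collect_span([9, 12, 12, 5, 11, 1, 5, 11], 11) -> 12  [called from main, line 43]
  settle_round(12, 3) -> 36  [called from main, line 45]
Log origins:
  1: logged in main at line 42
  2: logged in process_batch at line 2
  3: logged in process_batch at line 7
  4: logged in clip_value at line 15
  5: logged in collect_span at line 30
  6: logged in trim_outliers at line 19
  7: logged in main at line 44
  8: logged in settle_round at line 34
A correct fix: line 36: replace `*` with `//`.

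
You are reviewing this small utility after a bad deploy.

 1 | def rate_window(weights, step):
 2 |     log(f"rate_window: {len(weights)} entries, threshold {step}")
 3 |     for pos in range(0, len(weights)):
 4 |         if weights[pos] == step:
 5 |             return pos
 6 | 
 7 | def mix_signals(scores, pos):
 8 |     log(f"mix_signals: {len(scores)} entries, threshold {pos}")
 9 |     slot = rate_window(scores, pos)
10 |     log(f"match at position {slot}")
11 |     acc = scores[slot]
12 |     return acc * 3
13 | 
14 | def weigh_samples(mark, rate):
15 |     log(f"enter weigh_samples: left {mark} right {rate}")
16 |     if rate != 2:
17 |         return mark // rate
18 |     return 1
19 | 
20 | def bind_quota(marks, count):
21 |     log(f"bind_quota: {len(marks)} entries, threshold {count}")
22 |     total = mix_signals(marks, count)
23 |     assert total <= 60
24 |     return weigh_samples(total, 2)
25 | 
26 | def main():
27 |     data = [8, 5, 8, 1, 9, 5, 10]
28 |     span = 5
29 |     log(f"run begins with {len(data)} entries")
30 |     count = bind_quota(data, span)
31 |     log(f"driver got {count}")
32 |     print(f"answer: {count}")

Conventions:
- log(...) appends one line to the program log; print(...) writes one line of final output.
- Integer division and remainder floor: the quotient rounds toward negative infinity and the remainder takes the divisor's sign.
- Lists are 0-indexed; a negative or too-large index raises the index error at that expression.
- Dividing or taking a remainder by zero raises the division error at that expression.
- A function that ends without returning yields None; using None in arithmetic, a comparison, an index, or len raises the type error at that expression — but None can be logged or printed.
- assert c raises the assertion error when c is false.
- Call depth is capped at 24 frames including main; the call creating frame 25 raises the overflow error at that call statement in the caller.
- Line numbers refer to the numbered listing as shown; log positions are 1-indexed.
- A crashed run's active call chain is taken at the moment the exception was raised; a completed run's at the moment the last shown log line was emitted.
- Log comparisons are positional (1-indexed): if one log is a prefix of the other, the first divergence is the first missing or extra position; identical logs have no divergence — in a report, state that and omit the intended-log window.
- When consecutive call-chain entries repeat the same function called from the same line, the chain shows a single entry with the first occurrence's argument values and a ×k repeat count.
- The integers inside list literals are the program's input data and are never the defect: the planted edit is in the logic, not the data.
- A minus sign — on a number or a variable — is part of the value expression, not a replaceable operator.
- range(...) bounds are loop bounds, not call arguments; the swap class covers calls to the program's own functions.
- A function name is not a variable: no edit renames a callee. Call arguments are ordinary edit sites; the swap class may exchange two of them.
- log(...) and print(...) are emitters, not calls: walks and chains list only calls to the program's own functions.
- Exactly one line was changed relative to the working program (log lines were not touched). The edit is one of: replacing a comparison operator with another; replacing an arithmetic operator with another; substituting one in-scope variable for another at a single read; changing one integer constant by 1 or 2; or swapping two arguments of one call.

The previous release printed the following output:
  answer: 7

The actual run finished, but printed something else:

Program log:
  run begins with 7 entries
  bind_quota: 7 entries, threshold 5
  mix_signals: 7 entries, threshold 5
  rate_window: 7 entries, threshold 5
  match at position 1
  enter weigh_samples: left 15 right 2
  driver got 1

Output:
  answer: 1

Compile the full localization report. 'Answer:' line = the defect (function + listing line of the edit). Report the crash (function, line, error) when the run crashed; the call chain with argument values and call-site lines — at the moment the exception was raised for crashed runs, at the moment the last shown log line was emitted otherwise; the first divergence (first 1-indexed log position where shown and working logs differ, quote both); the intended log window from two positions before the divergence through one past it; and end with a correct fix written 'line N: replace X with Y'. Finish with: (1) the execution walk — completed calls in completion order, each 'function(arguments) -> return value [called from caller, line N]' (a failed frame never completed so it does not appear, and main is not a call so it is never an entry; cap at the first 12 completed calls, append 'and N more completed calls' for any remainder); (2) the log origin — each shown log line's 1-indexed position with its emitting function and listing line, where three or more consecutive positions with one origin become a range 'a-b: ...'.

Answer: the defect is in weigh_samples at line 16.
The tell: The earliest visible damage is log position 7 — 'driver got 1' rather than the intended 'driver got 7'.
Call chain: main.
First divergence: position 7; shown 'driver got 1' vs intended 'driver got 7'.
Intended log window:
  5: match at position 1
  6: enter weigh_samples: left 15 right 2
  7: driver got 7
Execution walk:
  rate_window([8, 5, 8, 1, 9, 5, 10], 5) -> 1  [called from mix_signals, line 9]
  mix_signals([8, 5, 8, 1, 9, 5, 10], 5) -> 15  [called from bind_quota, line 22]
  weigh_samples(15, 2) -> 1  [called from bind_quota, line 24]
  bind_quota([8, 5, 8, 1, 9, 5, 10], 5) -> 1  [called from main, line 30]
Log line origins:
  1: from main, line 29
  2: from bind_quota, line 21
  3: from mix_signals, line 8
  4: from rate_window, line 2
  5: from mix_signals, line 10
  6: from weigh_samples, line 15
  7: from main, line 31
A correct fix: line 16: replace `2` with `0`.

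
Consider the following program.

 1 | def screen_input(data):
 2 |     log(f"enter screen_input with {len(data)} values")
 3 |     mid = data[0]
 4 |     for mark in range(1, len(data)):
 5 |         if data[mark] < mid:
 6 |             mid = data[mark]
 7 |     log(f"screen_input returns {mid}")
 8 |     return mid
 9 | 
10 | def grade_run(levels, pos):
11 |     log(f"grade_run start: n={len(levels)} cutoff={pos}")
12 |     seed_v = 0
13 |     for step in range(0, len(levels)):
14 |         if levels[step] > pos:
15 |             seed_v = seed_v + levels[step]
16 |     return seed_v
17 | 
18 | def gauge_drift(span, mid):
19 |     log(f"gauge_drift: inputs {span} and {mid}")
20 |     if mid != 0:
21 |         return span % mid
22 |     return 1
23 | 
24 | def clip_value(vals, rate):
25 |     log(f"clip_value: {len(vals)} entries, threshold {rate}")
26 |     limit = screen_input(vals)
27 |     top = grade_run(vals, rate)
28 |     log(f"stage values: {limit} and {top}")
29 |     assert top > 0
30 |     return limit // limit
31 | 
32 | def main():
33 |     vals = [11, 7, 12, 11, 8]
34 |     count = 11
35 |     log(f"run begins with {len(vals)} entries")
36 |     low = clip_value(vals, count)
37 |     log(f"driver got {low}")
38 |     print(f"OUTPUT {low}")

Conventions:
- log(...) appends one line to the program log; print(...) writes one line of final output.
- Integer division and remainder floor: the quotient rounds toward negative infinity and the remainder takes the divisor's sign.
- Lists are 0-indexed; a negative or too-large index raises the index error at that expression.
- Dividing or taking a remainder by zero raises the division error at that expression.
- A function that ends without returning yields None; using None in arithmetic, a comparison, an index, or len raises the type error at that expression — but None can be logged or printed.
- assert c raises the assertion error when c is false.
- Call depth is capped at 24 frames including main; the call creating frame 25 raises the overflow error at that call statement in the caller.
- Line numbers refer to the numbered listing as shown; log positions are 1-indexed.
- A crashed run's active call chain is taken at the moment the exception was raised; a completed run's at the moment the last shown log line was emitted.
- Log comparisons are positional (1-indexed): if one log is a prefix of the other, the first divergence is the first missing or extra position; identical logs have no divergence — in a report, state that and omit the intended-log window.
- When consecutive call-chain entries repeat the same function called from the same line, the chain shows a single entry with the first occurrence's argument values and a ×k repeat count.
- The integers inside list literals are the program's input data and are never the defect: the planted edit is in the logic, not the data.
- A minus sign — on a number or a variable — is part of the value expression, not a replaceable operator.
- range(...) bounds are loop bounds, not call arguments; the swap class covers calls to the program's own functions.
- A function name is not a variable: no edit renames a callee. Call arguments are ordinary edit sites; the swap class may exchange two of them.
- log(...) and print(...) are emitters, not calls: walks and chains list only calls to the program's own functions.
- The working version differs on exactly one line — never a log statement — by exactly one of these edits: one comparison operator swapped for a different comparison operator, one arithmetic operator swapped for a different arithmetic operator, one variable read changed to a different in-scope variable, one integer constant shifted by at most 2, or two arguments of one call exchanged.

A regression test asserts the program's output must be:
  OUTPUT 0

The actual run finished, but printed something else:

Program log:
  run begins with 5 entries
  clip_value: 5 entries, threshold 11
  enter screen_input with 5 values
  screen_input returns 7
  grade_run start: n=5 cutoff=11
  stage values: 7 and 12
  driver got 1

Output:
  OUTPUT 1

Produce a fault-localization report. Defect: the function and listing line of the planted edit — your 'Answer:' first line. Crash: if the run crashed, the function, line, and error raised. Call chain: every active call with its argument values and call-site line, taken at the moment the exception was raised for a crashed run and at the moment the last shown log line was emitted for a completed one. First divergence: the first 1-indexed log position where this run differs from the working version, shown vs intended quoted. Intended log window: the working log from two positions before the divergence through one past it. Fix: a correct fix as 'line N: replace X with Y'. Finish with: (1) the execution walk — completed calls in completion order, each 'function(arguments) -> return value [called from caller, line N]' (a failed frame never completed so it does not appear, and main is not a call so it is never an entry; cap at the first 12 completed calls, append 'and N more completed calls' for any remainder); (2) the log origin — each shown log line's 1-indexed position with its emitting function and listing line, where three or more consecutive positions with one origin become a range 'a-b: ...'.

Answer: the defect is in clip_value at line 30.
The tell: Position 7 is the first bad log line: 'driver got 1' should read 'driver got 0'.
Call chain: main.
First divergence: position 7 — the shown line 'driver got 1' should read 'driver got 0'.
Intended log window:
  5: grade_run start: n=5 cutoff=11
  6: stage values: 7 and 12
  7: driver got 0
Execution walk:
  screen_input([11, 7, 12, 11, 8]) -> 7  [called from clip_value, line 26]
  grade_run([11, 7, 12, 11, 8], 11) -> 12  [called from clip_value, line 27]
  clip_value([11, 7, 12, 11, 8], 11) -> 1  [called from main, line 36]
Log origins:
  1: from main, line 35
  2: from clip_value, line 25
  3: from screen_input, line 2
  4: from screen_input, line 7
  5: from grade_run, line 11
  6: from clip_value, line 28
  7: from main, line 37
A correct fix: line 30: replace `limit // limit` with `limit // top`.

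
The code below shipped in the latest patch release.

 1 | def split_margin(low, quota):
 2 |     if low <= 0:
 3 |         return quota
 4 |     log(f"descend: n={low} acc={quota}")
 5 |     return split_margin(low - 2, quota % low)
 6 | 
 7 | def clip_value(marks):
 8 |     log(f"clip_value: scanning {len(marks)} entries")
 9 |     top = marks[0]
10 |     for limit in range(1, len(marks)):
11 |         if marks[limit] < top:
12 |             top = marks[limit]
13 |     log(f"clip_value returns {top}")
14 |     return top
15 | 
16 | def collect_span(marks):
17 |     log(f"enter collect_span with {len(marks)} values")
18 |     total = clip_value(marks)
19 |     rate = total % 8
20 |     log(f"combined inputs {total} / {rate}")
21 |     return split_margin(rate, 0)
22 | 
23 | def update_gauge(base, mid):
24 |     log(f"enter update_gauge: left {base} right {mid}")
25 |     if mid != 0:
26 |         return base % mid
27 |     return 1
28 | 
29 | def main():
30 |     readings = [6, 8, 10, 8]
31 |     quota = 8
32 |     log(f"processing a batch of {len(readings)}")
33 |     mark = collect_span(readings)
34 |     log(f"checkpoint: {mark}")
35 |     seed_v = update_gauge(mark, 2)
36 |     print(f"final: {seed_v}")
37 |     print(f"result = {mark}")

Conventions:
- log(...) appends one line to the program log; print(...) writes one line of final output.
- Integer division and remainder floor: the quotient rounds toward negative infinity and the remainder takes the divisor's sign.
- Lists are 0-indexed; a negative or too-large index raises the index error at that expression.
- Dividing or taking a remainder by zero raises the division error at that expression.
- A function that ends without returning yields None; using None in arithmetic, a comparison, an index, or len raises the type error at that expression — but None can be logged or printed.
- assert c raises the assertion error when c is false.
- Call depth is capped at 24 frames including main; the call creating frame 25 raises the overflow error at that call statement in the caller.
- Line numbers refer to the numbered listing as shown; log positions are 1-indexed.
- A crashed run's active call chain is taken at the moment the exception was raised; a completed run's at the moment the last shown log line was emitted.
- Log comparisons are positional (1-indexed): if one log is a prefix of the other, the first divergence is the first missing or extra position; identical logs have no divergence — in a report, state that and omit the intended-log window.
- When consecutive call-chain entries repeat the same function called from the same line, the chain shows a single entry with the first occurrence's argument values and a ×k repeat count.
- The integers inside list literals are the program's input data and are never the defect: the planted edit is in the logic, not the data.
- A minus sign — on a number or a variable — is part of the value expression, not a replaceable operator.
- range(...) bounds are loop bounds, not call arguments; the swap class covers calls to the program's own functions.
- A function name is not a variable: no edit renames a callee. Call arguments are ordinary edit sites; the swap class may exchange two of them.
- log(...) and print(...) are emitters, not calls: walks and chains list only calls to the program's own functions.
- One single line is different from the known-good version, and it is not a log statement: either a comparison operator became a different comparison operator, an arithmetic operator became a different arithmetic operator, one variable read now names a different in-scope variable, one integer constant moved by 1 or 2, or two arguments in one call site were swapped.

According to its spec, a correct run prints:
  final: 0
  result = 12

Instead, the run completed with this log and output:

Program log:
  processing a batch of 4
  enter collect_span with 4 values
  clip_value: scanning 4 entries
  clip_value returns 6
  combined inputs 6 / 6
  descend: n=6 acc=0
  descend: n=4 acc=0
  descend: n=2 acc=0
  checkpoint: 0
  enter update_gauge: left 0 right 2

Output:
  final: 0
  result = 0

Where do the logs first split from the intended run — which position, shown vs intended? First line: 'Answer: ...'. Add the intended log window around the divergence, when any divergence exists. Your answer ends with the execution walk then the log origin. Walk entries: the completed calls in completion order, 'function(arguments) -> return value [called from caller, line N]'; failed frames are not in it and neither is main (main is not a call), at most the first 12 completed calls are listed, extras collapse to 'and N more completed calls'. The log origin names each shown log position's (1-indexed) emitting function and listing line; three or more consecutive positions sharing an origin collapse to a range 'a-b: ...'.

Answer: at position 7 the run shows 'descend: n=4 acc=0' where the working version logs 'descend: n=4 acc=6'.
Intended log window:
  5: combined inputs 6 / 6
  6: descend: n=6 acc=0
  7: descend: n=4 acc=6
  8: descend: n=2 acc=10
Execution walk:
  clip_value([6, 8, 10, 8]) -> 6  [called from collect_span, line 18]
  split_margin(0, 0) -> 0  [called from split_margin, line 5]
  split_margin(2, 0) -> 0  [called from split_margin, line 5]
  split_margin(4, 0) -> 0  [called from split_margin, line 5]
  split_margin(6, 0) -> 0  [called from collect_span, line 21]
  collect_span([6, 8, 10, 8]) -> 0  [called from main, line 33]
  update_gauge(0, 2) -> 0  [called from main, line 35]
Log line origins:
  1: logged in main at line 32
  2: logged in collect_span at line 17
  3: logged in clip_value at line 8
  4: logged in clip_value at line 13
  5: logged in collect_span at line 20
  6-8: logged in split_margin at line 4
  9: logged in main at line 34
  10: logged in update_gauge at line 24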